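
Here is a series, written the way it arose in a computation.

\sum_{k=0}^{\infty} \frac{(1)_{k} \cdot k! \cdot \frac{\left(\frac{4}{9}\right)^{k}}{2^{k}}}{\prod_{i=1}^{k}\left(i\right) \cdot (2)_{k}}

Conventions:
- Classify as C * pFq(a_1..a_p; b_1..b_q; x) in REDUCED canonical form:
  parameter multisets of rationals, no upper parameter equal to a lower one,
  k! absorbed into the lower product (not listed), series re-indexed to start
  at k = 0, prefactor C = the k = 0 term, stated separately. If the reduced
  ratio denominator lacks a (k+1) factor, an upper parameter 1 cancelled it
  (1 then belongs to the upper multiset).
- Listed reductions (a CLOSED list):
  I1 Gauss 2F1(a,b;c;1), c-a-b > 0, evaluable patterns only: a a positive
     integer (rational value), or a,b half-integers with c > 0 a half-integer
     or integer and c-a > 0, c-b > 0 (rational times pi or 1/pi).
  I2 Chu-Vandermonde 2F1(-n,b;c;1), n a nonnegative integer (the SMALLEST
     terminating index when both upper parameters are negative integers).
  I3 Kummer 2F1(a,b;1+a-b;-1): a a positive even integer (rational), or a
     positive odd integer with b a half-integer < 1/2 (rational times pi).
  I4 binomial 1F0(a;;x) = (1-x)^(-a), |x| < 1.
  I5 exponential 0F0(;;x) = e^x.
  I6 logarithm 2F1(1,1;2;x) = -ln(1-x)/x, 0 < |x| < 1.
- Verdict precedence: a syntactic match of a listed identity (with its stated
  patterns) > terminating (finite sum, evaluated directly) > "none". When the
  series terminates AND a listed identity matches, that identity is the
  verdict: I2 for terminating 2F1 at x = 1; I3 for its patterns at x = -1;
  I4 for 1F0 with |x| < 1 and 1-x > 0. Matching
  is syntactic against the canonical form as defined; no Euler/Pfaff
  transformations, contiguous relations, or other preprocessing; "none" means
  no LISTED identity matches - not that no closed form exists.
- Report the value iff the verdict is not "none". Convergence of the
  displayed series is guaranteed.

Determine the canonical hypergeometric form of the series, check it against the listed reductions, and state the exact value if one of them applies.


Key step: from the first term 1: the two k-th powers (C = 1, x = 2/9) combine into one argument.
Step ratio: r(k) = \frac{2}{9} * (k+1) (k+1) / [(k+2) (k+1)] - poly over poly, x = \frac{2}{9} from leading terms; C = 1 at k = 0.

The series (x = \frac{2}{9}) is 2F1: upper {1, 1}, lower {2}, prefactor 1. Verdict: the I6 logarithm reduction matches (the logarithm: parameters (1,1;2), x = \frac{2}{9}). Sum: \left(-\frac{9}{2}\right) \cdot \ln\left(\frac{7}{9}\right).


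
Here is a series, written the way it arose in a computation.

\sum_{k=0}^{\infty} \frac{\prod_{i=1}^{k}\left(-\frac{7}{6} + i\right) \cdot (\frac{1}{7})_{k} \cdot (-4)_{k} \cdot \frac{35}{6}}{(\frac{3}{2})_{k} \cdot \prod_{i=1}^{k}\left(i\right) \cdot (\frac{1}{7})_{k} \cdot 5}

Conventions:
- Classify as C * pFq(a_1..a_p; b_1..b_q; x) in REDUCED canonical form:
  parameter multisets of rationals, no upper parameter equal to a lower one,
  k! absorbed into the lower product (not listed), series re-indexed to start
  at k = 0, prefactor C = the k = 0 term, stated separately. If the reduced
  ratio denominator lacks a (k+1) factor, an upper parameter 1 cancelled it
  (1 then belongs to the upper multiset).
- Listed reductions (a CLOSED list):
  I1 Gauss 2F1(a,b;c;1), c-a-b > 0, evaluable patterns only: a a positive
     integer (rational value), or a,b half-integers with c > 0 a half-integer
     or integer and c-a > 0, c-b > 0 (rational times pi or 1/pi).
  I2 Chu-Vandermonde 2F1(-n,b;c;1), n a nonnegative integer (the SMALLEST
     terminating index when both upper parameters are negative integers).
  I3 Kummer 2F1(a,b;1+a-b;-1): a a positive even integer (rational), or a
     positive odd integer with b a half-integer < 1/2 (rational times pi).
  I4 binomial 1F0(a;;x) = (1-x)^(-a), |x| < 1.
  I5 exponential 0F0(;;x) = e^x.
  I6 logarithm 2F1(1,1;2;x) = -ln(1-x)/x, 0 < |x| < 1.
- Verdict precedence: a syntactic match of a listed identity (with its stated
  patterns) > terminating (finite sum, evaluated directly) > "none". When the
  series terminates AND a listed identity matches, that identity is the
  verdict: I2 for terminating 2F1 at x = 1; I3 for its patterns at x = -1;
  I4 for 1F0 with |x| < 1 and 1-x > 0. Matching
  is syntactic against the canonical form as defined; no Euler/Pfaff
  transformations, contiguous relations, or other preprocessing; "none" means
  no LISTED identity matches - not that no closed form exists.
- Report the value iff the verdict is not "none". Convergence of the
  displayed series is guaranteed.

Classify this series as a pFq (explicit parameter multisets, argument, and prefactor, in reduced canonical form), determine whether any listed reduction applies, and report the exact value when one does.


With C = \frac{7}{6}: the canonical form is 2F1(-4, -\frac{1}{6}; \frac{3}{2}; 1). Verdict at x = 1: Chu-Vandermonde (I2) matches (terminating 2F1 at x = 1 with n = 4, b = -1/6, c = \frac{3}{2}). Its exact value is \frac{9856}{6561}.

Key step: x = 1 and the product of the first k integers (prefactor 7/6) is k!.
Term ratio: r(k) = 1 * (k-4) (k-\frac{1}{6}) / [(k+\frac{3}{2}) (k+1)] - rational in k. x = 1; t_0 = \frac{7}{6}; negate the roots.


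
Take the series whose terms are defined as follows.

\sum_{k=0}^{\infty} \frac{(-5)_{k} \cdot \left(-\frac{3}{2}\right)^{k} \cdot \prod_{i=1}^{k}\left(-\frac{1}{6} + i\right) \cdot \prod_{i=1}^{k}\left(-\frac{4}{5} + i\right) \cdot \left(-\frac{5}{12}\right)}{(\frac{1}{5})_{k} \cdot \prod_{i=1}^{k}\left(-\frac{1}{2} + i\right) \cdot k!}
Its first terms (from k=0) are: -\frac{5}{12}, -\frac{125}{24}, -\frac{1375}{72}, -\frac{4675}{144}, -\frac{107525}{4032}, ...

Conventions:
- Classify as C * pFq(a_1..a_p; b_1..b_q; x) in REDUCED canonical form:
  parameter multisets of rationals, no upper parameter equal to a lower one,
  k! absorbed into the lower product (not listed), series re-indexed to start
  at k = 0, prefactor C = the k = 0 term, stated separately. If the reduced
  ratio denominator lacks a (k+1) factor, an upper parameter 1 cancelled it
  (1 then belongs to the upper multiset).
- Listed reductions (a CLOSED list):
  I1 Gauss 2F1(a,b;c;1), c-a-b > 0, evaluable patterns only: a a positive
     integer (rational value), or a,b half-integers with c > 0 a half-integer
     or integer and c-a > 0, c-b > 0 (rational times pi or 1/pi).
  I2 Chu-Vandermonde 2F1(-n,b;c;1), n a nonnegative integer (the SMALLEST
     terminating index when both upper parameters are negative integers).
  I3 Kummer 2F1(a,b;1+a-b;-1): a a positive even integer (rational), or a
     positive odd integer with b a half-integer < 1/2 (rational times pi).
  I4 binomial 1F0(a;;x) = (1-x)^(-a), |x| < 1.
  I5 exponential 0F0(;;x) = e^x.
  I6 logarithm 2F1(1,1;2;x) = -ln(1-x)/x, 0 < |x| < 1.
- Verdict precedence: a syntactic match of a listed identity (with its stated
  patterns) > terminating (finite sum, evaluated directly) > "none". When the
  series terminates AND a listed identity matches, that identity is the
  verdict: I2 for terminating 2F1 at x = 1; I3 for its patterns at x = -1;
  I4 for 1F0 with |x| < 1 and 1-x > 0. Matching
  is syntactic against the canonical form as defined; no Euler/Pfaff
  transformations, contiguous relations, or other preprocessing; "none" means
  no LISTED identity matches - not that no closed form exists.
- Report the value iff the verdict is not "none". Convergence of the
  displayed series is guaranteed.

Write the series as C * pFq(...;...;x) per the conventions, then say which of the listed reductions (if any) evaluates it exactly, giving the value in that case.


Structural cue: x = -\frac{3}{2} and the running product (prefactor -5/12) telescopes to a rising factorial.
Consecutive-term ratio: r(k) = -\frac{3}{2} * (k-5) (k+\frac{5}{6}) / [(k+\frac{1}{2}) (k+1)] ; factor over Q: parameters, x = -\frac{3}{2}, and C = -\frac{5}{12}.

The series (x = -\frac{3}{2}) is 2F1: upper {-5, \frac{5}{6}}, lower {\frac{1}{2}}, prefactor -\frac{5}{12}. Verdict: terminating (-5 upstairs). 6 nonzero terms in all; added directly. Exact value: -\frac{958505}{10368}.


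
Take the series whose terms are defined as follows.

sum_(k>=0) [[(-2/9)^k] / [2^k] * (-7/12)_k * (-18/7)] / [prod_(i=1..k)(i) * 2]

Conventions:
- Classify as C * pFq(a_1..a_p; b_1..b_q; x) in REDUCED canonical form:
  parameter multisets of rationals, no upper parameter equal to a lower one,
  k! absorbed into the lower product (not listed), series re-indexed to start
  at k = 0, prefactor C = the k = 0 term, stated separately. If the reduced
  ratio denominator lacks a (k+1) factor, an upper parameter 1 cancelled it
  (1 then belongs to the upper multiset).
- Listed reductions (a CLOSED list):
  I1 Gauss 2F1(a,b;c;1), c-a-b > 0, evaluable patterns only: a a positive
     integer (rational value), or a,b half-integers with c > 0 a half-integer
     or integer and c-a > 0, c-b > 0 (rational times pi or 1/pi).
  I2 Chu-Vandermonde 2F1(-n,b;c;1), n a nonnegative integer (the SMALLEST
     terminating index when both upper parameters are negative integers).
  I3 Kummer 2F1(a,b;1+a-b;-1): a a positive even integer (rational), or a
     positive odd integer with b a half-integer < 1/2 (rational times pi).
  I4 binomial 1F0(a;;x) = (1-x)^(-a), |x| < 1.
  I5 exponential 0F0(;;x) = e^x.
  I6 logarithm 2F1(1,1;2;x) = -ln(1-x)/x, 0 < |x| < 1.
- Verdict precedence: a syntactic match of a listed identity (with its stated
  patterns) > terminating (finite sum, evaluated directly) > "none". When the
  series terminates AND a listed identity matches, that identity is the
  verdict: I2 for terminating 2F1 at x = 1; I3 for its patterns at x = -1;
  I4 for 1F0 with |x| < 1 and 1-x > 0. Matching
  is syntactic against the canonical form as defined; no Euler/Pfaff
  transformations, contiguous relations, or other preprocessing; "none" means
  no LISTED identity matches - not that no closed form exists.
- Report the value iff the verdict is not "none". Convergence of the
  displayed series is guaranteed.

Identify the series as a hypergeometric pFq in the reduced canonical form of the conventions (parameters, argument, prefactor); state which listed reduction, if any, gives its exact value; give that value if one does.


Reduced: x = -1/9, 1F0, upper = {-7/12}, lower = {-}, C = -9/7. Verdict: this is the I4 binomial reduction (the 1F0 binomial series: exponent 7/12, x = -1/9). Sum: (-9/7) * (10/9)^(7/12).

First insight: t_0 = -9/7 here, and the product of the first k integers (prefactor -9/7) is k!.
Term ratio: r(k) = (-1/9) * (k-7/12) / [(k+1)] - rational in k. x = (-1/9); t_0 = -9/7; negate the roots.


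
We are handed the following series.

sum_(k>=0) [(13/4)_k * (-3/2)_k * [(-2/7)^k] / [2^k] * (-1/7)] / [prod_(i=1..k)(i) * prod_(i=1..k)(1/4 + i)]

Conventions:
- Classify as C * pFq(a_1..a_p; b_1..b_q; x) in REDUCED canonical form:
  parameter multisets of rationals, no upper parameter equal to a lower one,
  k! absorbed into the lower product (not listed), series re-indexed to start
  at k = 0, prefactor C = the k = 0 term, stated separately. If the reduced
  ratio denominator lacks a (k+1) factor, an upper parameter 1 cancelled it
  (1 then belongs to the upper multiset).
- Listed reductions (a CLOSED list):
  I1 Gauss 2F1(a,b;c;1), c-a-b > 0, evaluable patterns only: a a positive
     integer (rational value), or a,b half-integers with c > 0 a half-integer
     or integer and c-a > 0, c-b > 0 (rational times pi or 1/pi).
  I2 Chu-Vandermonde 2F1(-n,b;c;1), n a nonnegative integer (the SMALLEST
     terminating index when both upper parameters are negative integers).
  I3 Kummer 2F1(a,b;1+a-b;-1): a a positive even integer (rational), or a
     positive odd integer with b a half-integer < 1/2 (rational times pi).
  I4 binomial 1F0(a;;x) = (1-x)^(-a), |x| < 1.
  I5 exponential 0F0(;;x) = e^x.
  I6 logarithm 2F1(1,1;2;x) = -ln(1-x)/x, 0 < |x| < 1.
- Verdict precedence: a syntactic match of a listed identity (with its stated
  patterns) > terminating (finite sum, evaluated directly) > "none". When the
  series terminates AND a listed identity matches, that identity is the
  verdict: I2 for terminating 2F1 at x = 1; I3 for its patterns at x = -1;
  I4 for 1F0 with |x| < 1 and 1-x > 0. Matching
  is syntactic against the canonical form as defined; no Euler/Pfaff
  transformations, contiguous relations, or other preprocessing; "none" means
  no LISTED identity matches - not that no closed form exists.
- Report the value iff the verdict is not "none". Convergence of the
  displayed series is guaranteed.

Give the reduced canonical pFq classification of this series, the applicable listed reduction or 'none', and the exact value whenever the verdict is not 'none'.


Reduced: x = -1/7, 2F1, upper = {-3/2, 13/4}, lower = {5/4}, C = -1/7. Verdict: none. A 2F1 with upper {-3/2, 13/4} fits none of I1-I6 at x = -1/7; the sum runs forever.

Key observation: from the first term -1/7: the lower running product (prefactor -1/7) is a rising factorial.
Ratio: r(k) = (-1/7) * (k-3/2) (k+13/4) / [(k+5/4) (k+1)] - poly over poly, x = (-1/7) from leading terms; C = -1/7 at k = 0.


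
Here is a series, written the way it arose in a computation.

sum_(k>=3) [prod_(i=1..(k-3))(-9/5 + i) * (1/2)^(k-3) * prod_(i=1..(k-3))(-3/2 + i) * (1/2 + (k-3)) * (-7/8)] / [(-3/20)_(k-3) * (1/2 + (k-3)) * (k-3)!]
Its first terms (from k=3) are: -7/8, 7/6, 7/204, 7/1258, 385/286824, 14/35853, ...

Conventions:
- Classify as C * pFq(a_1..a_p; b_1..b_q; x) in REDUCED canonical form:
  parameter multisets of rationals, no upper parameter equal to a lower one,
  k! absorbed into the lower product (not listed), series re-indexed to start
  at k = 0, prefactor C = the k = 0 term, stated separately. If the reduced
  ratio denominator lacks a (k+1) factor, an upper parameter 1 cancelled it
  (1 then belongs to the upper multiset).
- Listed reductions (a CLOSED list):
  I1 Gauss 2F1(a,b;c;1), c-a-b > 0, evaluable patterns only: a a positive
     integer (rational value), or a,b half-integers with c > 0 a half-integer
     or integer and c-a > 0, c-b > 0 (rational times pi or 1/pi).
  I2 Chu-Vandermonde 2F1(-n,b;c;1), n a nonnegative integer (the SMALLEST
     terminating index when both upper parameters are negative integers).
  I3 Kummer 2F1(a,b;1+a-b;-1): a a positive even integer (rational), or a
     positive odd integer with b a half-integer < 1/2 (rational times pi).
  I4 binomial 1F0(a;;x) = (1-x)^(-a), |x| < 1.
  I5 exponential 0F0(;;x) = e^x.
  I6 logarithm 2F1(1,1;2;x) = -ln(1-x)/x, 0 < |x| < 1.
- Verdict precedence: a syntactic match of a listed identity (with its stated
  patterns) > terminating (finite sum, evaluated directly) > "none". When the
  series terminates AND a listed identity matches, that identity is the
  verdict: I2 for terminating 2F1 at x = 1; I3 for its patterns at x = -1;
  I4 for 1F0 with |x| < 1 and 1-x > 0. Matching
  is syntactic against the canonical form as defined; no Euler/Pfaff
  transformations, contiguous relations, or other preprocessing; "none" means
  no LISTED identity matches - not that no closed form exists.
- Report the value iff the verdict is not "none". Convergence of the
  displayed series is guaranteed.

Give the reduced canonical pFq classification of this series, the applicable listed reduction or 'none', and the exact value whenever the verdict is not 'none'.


Classification (C = -7/8): 2F1 with upper {-4/5, -1/2}, lower {-3/20}, argument x = 1/2. Verdict: none. Every listed pattern misses the 2F1 form at 1/2, upper {-4/5, -1/2}.

Structural cue: from the first term -7/8: the running product (prefactor -7/8) telescopes to a rising factorial.
Consecutive-term ratio: r(k) = (1/2) * (k-4/5) (k-1/2) / [(k-3/20) (k+1)] ; factor over Q: parameters, x = (1/2), and C = -7/8.


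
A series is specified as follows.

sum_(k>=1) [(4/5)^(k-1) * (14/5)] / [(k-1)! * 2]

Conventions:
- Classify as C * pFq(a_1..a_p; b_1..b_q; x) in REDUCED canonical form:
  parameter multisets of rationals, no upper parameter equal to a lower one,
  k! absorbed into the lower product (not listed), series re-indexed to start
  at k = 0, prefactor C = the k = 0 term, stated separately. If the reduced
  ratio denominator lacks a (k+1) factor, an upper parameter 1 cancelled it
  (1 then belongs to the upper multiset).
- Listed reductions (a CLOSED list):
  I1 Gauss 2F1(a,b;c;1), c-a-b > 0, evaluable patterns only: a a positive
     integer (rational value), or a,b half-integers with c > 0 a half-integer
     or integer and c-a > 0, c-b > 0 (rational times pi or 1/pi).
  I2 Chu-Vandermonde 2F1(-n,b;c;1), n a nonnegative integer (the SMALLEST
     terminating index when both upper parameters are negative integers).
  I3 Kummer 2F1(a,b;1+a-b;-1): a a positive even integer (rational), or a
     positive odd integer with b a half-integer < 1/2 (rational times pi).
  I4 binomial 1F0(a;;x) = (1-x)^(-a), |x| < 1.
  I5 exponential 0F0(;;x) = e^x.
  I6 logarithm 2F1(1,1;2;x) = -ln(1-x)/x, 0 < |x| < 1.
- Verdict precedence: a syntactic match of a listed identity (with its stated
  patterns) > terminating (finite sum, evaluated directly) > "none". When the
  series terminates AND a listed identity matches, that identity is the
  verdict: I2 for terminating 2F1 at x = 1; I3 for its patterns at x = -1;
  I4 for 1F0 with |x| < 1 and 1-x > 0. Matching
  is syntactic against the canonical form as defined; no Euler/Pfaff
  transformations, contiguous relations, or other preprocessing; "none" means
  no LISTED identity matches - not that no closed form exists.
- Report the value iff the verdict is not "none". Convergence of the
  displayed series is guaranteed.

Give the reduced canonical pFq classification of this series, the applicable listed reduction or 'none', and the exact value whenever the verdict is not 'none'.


At argument 4/5: a 0F0 with upper {-}, lower {-}, scaled by C = 7/5. Verdict at x = 4/5: the exponential series (I5) matches (the 0F0 exponential series at x = 4/5). Sum: (7/5) * e^(4/5).

First insight: x = (4/5) and the constant factors (prefactor 7/5) combine into one prefactor.
Step ratio: r(k) = (4/5) * 1 / [(k+1)] - rational in k, leading ratio (4/5); with t_0 = 7/5, classification follows.


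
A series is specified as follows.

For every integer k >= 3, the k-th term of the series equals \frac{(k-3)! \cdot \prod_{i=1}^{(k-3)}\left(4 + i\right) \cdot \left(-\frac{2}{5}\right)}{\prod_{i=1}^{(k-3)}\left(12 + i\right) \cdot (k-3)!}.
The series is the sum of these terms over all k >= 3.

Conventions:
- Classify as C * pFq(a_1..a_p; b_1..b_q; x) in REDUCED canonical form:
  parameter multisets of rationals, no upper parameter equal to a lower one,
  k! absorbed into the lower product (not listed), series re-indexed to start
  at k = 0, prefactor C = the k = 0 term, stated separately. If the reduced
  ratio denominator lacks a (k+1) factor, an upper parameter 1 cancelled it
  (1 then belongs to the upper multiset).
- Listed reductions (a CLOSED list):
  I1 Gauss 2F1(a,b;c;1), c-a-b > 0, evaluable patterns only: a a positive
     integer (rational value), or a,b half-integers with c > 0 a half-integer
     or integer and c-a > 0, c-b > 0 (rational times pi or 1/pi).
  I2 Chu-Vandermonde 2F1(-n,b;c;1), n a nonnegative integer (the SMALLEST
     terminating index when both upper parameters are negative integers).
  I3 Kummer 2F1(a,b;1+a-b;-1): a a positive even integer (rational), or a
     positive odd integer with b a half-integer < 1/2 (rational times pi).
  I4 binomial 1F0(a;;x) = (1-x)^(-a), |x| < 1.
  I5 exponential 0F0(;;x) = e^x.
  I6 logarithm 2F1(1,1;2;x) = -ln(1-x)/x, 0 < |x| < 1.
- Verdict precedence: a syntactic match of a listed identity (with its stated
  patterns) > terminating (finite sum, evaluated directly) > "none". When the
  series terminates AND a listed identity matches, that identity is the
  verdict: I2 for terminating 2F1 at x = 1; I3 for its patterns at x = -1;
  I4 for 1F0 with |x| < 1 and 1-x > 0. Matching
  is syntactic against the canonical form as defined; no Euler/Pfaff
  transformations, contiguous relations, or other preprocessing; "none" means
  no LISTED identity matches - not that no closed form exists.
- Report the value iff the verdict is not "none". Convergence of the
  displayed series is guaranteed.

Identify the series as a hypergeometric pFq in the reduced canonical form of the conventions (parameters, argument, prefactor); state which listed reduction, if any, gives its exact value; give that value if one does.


This is -\frac{2}{5} * 2F1(1, 5; 13; 1) in reduced canonical form. Verdict at x = 1: the Gauss summation I1 matches (x = 1: the Gamma ratio telescopes since c-a-b = 7 > 0 and a = 1 in Z>0). Value: -\frac{24}{35}.

The tell: x = 1 and the lower running product (C = -2/5, x = 1) is a rising factorial.
Step ratio: r(k) = 1 * (k+1) (k+5) / [(k+13) (k+1)] - rational; roots negated = parameters, x = 1, C = -\frac{2}{5}.


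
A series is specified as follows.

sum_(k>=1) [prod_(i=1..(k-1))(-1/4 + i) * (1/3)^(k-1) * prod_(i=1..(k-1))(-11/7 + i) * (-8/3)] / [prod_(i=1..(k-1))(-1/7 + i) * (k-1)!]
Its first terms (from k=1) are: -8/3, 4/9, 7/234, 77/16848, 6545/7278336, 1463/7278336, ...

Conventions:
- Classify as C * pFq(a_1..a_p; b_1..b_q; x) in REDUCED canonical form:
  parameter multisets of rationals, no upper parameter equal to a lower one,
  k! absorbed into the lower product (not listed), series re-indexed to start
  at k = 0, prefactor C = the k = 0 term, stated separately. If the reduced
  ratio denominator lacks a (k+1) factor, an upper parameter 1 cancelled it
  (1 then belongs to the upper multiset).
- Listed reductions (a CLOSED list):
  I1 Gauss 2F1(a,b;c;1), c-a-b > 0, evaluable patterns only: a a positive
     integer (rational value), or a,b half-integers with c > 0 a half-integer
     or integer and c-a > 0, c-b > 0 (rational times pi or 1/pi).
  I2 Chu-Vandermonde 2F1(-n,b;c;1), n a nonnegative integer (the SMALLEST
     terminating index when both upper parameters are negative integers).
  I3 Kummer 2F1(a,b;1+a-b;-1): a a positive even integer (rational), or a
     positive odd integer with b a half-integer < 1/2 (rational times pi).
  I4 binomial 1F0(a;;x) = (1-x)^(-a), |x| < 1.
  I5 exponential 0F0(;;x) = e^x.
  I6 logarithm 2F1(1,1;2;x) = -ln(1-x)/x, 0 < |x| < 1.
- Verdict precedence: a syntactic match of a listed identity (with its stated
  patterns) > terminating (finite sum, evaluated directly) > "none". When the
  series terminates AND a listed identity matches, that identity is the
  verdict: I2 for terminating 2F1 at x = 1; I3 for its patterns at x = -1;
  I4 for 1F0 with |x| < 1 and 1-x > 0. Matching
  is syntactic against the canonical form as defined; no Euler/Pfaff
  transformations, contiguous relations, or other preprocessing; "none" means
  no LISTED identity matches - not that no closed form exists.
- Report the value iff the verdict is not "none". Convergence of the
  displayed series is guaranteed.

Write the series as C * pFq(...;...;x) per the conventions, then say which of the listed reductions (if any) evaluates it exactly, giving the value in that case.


This is -8/3 * 2F1(-4/7, 3/4; 6/7; 1/3) in reduced canonical form. Verdict: none. No listed pattern accepts 2F1(-4/7, 3/4; 6/7; 1/3).

Key observation: from the first term -8/3: the running product (prefactor -8/3) telescopes to a rising factorial.
Ratio: r(k) = (1/3) * (k-4/7) (k+3/4) / [(k+6/7) (k+1)] - rational in k. x = (1/3); t_0 = -8/3; negate the roots.


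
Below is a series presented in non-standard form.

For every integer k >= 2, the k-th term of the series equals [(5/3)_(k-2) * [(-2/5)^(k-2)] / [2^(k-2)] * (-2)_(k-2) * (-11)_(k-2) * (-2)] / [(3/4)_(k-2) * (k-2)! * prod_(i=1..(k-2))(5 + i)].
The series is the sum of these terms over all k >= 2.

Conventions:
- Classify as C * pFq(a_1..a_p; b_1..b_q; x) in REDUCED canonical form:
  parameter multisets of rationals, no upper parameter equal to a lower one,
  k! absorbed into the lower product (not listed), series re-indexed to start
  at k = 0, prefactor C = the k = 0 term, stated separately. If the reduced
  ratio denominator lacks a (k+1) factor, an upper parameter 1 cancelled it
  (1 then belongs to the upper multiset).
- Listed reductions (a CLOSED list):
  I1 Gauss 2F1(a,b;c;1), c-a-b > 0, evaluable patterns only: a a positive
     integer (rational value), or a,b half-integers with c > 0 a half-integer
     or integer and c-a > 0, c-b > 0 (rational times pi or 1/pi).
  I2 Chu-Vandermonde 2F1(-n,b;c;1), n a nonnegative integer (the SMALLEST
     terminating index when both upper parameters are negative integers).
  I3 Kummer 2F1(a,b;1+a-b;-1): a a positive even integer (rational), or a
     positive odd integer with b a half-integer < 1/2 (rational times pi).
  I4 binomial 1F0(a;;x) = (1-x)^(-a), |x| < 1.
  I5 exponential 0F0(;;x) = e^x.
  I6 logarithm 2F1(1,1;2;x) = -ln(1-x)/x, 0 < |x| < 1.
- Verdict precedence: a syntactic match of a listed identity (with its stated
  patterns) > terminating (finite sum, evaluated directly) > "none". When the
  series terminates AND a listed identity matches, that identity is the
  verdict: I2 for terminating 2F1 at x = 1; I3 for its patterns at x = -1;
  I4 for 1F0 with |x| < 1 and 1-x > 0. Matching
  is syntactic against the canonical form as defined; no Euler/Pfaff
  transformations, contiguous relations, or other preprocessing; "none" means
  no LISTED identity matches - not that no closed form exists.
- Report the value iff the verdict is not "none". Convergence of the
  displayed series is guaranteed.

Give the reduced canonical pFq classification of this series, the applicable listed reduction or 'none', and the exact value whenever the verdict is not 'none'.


Reduced: x = -1/5, 3F2, upper = {-11, -2, 5/3}, lower = {3/4, 6}, C = -2. Verdict: terminating - upper parameter -2 makes this a finite sum (last index 2), evaluated exactly. Hence: 2182/3969.

Key step: t_0 being -2, the lower running product (C = -2) is a rising factorial.
Consecutive-term ratio: r(k) = (-1/5) * (k-11) (k-2) (k+5/3) / [(k+3/4) (k+6) (k+1)] - rational; roots negated = parameters, x = (-1/5), C = -2.


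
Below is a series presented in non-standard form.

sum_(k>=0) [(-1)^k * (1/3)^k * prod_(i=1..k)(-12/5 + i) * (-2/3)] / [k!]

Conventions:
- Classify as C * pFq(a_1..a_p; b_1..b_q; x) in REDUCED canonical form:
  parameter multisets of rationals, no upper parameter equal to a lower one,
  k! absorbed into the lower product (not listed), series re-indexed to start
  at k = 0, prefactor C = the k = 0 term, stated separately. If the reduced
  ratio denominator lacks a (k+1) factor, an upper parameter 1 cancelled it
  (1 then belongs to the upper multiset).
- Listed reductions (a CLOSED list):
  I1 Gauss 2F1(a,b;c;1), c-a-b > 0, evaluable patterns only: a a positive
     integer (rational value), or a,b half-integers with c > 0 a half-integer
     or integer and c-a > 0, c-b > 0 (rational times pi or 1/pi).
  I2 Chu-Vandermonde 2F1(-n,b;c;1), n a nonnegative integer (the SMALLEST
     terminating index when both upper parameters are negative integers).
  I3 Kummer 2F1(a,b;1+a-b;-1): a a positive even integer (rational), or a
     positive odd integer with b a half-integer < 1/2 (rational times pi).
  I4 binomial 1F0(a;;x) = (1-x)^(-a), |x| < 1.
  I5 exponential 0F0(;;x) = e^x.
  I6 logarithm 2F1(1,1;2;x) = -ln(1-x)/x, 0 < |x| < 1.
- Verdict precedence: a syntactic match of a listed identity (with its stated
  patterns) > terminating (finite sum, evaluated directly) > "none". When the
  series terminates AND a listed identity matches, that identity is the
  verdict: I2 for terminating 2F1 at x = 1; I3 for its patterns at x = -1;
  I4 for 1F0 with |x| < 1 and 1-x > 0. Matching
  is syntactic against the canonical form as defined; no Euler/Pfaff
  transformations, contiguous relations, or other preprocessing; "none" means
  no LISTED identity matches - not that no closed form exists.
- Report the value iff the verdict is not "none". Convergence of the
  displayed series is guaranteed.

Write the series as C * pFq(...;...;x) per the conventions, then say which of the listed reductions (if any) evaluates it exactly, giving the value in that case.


At argument -1/3: a 1F0 with upper {-7/5}, lower {-}, scaled by C = -2/3. Verdict: this is binomial (I4) (the 1F0 binomial series: exponent 7/5, x = -1/3). Exact value: (-2/3) * (4/3)^(7/5).

The tell: x = (-1/3) and the running product (C = -2/3, x = -1/3) telescopes to a rising factorial.
Step ratio: r(k) = (-1/3) * (k-7/5) / [(k+1)] - rational; roots negated = parameters, x = (-1/3), C = -2/3.


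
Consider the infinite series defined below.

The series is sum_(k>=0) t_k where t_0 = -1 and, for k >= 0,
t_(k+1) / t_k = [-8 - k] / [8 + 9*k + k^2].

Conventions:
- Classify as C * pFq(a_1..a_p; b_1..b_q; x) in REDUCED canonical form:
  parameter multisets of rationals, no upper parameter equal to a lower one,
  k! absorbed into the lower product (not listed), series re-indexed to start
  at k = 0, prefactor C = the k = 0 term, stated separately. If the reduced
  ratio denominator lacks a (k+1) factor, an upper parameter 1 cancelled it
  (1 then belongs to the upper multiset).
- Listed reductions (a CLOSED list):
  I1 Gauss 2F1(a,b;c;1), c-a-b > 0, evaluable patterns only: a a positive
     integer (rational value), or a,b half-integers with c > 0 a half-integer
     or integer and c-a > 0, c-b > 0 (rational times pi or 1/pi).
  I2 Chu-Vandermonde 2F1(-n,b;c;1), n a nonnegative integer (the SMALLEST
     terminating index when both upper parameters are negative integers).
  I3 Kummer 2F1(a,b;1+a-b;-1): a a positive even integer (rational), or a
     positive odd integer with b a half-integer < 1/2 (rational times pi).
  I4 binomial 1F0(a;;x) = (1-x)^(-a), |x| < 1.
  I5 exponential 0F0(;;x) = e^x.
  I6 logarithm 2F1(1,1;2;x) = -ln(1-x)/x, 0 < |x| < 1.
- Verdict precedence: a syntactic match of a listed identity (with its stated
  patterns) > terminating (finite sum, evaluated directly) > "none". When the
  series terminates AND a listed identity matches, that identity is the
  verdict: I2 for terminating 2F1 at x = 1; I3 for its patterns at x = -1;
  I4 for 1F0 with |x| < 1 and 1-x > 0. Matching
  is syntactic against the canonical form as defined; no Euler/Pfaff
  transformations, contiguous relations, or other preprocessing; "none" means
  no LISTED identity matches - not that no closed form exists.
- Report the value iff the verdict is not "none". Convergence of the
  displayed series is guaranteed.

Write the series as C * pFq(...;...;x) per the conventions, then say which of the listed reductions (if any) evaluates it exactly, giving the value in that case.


Reduced: x = -1, 0F0, upper = {-}, lower = {-}, C = -1. Verdict: the exponential series (I5) matches (the 0F0 exponential series at x = -1). Its exact value is (-1) * e^(-1).

Key step: t_0 being -1, the parameter 8 appears in both the upper and lower lists and cancels.
Consecutive-term ratio: r(k) = (-1) * 1 / [(k+1)] ; factor over Q: parameters, x = (-1), and C = -1.


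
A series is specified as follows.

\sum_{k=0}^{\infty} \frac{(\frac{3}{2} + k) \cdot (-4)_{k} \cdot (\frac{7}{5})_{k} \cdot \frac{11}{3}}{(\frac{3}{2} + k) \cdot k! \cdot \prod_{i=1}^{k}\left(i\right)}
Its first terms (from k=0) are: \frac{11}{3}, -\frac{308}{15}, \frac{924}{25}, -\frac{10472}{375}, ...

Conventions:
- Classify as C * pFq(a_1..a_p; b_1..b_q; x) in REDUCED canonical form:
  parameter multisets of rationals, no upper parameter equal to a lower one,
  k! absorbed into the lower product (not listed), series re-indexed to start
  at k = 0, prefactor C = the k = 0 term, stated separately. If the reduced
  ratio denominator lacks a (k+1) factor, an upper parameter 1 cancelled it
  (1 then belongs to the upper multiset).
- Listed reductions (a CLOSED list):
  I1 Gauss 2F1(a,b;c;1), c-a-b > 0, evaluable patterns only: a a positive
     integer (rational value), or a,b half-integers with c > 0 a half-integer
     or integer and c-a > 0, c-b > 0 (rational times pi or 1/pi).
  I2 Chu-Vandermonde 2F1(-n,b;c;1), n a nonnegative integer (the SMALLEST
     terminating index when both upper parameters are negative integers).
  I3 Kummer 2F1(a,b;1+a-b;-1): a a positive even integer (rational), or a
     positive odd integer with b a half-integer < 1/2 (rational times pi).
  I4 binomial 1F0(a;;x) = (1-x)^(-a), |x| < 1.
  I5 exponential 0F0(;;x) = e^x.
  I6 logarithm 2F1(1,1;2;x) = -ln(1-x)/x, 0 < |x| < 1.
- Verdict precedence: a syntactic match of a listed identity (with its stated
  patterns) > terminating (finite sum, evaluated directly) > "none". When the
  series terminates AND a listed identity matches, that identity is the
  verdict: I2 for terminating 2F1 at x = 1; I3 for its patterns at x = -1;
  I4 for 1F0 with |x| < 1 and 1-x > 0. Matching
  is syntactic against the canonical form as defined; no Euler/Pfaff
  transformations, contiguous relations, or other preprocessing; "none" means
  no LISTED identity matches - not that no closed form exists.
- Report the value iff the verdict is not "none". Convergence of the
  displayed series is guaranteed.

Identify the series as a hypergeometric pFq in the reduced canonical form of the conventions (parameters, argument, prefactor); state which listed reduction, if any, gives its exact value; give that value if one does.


This is \frac{11}{3} * 2F1(-4, \frac{7}{5}; 1; 1) in reduced canonical form. Verdict: Chu-Vandermonde (I2) matches (terminating 2F1 at x = 1 with n = 4, b = 7/5, c = 1). Hence: -\frac{286}{1875}.

Key observation: with t_0 = \frac{11}{3}, the denominator's factorial ratio (prefactor 11/3) is a lower Pochhammer.
Term ratio: r(k) = 1 * (k-4) (k+\frac{7}{5}) / [(k+1) (k+1)] - poly over poly, x = 1 from leading terms; C = \frac{11}{3} at k = 0.


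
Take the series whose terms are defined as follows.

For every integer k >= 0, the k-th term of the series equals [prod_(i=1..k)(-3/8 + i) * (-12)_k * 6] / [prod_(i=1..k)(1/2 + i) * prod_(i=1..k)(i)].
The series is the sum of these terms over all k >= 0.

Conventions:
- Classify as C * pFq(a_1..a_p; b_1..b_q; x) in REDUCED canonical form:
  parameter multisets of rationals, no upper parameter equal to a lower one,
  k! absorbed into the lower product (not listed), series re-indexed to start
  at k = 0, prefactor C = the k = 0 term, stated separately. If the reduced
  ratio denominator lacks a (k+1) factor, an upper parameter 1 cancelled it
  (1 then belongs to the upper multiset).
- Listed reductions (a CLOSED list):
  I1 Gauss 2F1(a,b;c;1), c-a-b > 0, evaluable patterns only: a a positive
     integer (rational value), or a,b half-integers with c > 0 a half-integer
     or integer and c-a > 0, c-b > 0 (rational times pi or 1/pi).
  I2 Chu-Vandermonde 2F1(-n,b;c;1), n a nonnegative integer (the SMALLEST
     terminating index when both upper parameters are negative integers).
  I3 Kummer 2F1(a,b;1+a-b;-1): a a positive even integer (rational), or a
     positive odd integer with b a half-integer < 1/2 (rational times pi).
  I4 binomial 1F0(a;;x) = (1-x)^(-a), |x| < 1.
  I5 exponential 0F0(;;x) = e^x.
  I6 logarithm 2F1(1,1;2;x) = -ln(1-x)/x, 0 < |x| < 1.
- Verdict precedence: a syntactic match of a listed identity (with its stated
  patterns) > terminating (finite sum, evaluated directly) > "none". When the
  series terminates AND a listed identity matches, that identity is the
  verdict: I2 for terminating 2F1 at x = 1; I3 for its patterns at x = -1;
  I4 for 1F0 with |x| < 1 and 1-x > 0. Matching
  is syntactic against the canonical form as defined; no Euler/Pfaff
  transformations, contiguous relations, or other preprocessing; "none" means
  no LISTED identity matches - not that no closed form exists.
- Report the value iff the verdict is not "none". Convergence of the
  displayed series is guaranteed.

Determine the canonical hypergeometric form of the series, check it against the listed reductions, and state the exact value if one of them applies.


x = 1 here; the reduced form reads 2F1, upper {-12, 5/8}, lower {3/2}, C = 6. Verdict (x = 1): Chu-Vandermonde (I2) applies (terminating 2F1 at x = 1 with n = 12, b = 5/8, c = 3/2). Hence: 710991231/713031680.

Key observation: with t_0 = 6, the product of the first k integers (C = 6, x = 1) is k!.
Consecutive-term ratio: r(k) = 1 * (k-12) (k+5/8) / [(k+3/2) (k+1)] - poly over poly, x = 1 from leading terms; C = 6 at k = 0.


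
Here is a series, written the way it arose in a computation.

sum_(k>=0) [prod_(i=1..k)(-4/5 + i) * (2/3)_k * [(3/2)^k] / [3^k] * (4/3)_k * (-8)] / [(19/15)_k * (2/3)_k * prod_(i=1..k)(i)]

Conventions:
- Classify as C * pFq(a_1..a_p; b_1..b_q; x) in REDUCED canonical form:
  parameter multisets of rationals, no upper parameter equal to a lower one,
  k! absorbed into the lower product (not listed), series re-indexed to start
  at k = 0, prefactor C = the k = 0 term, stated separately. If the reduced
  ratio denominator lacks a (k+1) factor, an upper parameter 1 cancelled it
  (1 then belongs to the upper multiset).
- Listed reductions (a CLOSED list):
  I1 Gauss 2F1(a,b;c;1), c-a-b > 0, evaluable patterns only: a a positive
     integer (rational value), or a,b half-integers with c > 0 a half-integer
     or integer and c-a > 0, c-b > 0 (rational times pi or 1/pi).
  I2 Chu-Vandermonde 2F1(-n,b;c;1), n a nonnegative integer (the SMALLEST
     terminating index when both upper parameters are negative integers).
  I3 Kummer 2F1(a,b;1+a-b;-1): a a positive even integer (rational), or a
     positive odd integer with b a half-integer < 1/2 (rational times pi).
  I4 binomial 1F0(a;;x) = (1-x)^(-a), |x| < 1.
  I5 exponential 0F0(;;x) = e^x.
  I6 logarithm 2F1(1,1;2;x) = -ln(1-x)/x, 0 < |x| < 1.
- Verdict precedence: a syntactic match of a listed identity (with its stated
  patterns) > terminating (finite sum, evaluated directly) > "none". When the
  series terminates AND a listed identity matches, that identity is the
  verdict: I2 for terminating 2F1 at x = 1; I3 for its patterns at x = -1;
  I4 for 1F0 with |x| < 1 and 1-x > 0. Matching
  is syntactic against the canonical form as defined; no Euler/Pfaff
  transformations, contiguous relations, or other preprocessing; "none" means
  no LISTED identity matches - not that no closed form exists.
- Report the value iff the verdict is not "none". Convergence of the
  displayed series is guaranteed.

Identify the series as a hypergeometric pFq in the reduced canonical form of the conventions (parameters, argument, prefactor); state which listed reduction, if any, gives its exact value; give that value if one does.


Classification (C = -8): 2F1 with upper {1/5, 4/3}, lower {19/15}, argument x = 1/2. Verdict: none - this 2F1 at x = 1/2 matches no listed pattern, and upper {1/5, 4/3} holds no stopper.

Structural cue: from the first term -8: the product of the first k integers (C = -8, x = 1/2) is k!.
Adjacent-term ratio: r(k) = (1/2) * (k+1/5) (k+4/3) / [(k+19/15) (k+1)] - poly over poly, x = (1/2) from leading terms; C = -8 at k = 0.


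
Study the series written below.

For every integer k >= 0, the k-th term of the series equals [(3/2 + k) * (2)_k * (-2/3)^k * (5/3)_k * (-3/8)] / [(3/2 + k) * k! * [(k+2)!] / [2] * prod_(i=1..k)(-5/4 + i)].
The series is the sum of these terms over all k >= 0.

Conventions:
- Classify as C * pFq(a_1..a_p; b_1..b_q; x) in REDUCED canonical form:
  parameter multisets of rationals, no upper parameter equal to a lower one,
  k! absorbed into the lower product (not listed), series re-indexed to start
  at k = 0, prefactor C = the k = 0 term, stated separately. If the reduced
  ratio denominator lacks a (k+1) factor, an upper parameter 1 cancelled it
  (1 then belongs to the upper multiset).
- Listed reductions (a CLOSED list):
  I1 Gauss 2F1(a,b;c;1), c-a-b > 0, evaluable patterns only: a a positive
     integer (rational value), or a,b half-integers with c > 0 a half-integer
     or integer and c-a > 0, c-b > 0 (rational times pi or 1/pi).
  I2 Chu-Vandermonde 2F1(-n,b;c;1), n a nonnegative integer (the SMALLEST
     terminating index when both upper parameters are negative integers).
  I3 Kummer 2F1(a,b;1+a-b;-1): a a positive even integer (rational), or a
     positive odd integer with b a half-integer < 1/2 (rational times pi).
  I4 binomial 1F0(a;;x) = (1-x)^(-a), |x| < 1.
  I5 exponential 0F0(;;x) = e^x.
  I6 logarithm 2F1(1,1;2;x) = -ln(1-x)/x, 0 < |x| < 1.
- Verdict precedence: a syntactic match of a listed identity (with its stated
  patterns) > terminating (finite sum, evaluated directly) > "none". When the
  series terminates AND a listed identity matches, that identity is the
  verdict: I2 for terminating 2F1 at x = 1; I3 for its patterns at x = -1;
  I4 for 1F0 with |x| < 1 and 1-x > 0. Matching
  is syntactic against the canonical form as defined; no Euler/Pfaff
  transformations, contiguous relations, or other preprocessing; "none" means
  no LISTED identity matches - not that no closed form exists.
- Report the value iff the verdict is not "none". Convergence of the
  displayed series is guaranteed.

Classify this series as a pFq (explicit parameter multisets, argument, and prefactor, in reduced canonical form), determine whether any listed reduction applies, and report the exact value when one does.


With C = -3/8: the canonical form is 2F2(5/3, 2; -1/4, 3; -2/3). Verdict: none here - no I1-I6 shape fits x = -2/3 with lower {-1/4, 3}.

Structural cue: with t_0 = -3/8, the lower running product (C = -3/8, x = -2/3) is a rising factorial.
Step ratio: r(k) = (-2/3) * (k+5/3) (k+2) / [(k-1/4) (k+3) (k+1)] - poly over poly, x = (-2/3) from leading terms; C = -3/8 at k = 0.
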